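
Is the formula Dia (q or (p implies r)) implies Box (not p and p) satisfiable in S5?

1. Dia (q or (p implies r)) implies Box (not p and p), 0
2. not Dia (q or (p implies r)), 0
3. not (q or (p implies r)), 0
4. not q, 0
5. not (p implies r), 0
6. p, 0
7. not r, 0
Accessibility: 0R0

Yes, satisfiable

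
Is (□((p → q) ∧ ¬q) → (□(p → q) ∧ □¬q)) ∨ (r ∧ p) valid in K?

Tableau for the negation ¬((□((p → q) ∧ ¬q) → (□(p → q) ∧ □¬q)) ∨ (r ∧ p)):
1. ¬((□((p → q) ∧ ¬q) → (□(p → q) ∧ □¬q)) ∨ (r ∧ p)), w0
2. ¬(□((p → q) ∧ ¬q) → (□(p → q) ∧ □¬q)), w0   [¬∨-rule on 1]
3. ¬(r ∧ p), w0   [¬∨-rule on 1]
4. □((p → q) ∧ ¬q), w0   [¬→-rule on 2]
5. ¬(□(p → q) ∧ □¬q), w0   [¬→-rule on 2]
6. ¬p, w0   [¬∧-rule on 3 (branches; this branch)]
7. ¬□(p → q), w0   [¬∧-rule on 5 (branches; this branch)]
8. ¬(p → q), w1   [¬□-rule on 7: fresh world w1, w0Rw1]
9. p, w1   [¬→-rule on 8]
10. ¬q, w1   [¬→-rule on 8]
11. (p → q) ∧ ¬q, w1   [□-rule on 4 via w0Rw1]
12. p → q, w1   [∧-rule on 11]
13. q, w1   [→-rule on 12 (branches; this branch)]
Accessibility: w0Rw1
Branch closes: q and ¬q both at w1.
Every branch of the negation's tableau closes; the branch above is one of them.

Valid in K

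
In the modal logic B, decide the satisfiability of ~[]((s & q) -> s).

Unsatisfiable (every branch closes)

1. ~[]((s & q) -> s), w0
2. ~((s & q) -> s), w1
3. s & q, w1
4. ~s, w1
5. s, w1
6. q, w1
Accessibility: w0Rw0, w0Rw1, w1Rw0, w1Rw1
Branch closes: s and ~s both at w1.
Every branch closes; the branch above is one of them.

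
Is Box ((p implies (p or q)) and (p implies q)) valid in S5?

Invalid (countermodel exists)

Tableau for the negation not Box ((p implies (p or q)) and (p implies q)):
1. not Box ((p implies (p or q)) and (p implies q)), u
2. not ((p implies (p or q)) and (p implies q)), v
3. not (p implies q), v
4. p, v
5. not q, v
Accessibility: uRu, uRv, vRu, vRv
The negation has an open branch (countermodel exists).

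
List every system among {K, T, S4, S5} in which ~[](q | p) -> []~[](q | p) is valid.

S5

S4-tableau for the negation ~(~[](q | p) -> []~[](q | p)):
1. ~(~[](q | p) -> []~[](q | p)), w0
2. ~[](q | p), w0
3. ~[]~[](q | p), w0
4. ~(q | p), w1
5. ~q, w1
6. ~p, w1
7. [](q | p), w2
8. q | p, w2
9. p, w2
Accessibility: w0Rw0, w0Rw1, w0Rw2, w1Rw1, w2Rw2
Complete open branch: countermodel on an S4-frame, so not valid in S4, nor in K, T (the same frame is also a K-frame and a T-frame).
S5-tableau for the negation ~(~[](q | p) -> []~[](q | p)):
1. ~(~[](q | p) -> []~[](q | p)), w0
2. ~[](q | p), w0
3. ~[]~[](q | p), w0
4. ~(q | p), w1
5. ~q, w1
6. ~p, w1
7. [](q | p), w2
8. q | p, w0
9. q | p, w1
10. q | p, w2
11. p, w0
12. p, w1
Accessibility: w0Rw0, w0Rw1, w0Rw2, w1Rw0, w1Rw1, w1Rw2, w2Rw0, w2Rw1, w2Rw2
Branch closes: p and ~p both at w1.
Every branch closes (one shown): valid in S5.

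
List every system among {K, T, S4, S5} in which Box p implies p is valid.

K-tableau for the negation not (Box p implies p):
1. not (Box p implies p), 0
2. Box p, 0   [neg-implies-rule on 1]
3. not p, 0   [neg-implies-rule on 1]
Complete open branch: countermodel on a K-frame, so not valid in K.
T-tableau for the negation not (Box p implies p):
1. not (Box p implies p), 0
2. Box p, 0   [neg-implies-rule on 1]
3. not p, 0   [neg-implies-rule on 1]
4. p, 0   [Box-rule on 2 via 0R0]
Accessibility: 0R0
Branch closes: p and not p both at 0.
Every branch closes (one shown): valid in T, hence also in S4, S5 (every theorem of T is a theorem of S4 and S5).

T, S4, S5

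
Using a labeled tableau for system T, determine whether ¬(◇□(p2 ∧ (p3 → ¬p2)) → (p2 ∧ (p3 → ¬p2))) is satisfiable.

Satisfiable

1. ¬(◇□(p2 ∧ (p3 → ¬p2)) → (p2 ∧ (p3 → ¬p2))), 0
2. ◇□(p2 ∧ (p3 → ¬p2)), 0   [¬→-rule on 1]
3. ¬(p2 ∧ (p3 → ¬p2)), 0   [¬→-rule on 1]
4. ¬(p3 → ¬p2), 0   [¬∧-rule on 3 (branches; this branch)]
5. p3, 0   [¬→-rule on 4]
6. p2, 0   [¬→-rule on 4]
7. □(p2 ∧ (p3 → ¬p2)), 1   [◇-rule on 2: fresh world 1, 0R1]
8. p2 ∧ (p3 → ¬p2), 1   [□-rule on 7 via 1R1]
9. p2, 1   [∧-rule on 8]
10. p3 → ¬p2, 1   [∧-rule on 8]
11. ¬p3, 1   [→-rule on 10 (branches; this branch)]
Accessibility: 0R0, 0R1, 1R1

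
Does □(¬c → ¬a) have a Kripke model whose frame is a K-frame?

Satisfiable

1. □(¬c → ¬a), 0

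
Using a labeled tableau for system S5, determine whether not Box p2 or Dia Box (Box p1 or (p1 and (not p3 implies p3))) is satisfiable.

1. not Box p2 or Dia Box (Box p1 or (p1 and (not p3 implies p3))), u
2. Dia Box (Box p1 or (p1 and (not p3 implies p3))), u
3. Box (Box p1 or (p1 and (not p3 implies p3))), v
4. Box p1 or (p1 and (not p3 implies p3)), u
5. Box p1 or (p1 and (not p3 implies p3)), v
6. p1 and (not p3 implies p3), u
7. p1, u
8. not p3 implies p3, u
9. p1 and (not p3 implies p3), v
10. p1, v
11. not p3 implies p3, v
12. p3, u
13. p3, v
Accessibility: uRu, uRv, vRu, vRv

Satisfiable (open branch found)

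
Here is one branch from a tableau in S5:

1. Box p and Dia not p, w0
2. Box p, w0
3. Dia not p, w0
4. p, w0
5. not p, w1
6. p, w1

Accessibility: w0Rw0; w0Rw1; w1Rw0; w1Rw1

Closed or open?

Both p and not p appear at w1.

Closed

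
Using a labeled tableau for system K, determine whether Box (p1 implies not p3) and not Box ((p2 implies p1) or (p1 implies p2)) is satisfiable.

1. Box (p1 implies not p3) and not Box ((p2 implies p1) or (p1 implies p2)), w0
2. Box (p1 implies not p3), w0   [and-rule on 1]
3. not Box ((p2 implies p1) or (p1 implies p2)), w0   [and-rule on 1]
4. not ((p2 implies p1) or (p1 implies p2)), w1   [neg-Box-rule on 3: fresh world w1, w0Rw1]
5. not (p2 implies p1), w1   [neg-or-rule on 4]
6. not (p1 implies p2), w1   [neg-or-rule on 4]
7. p2, w1   [neg-implies-rule on 5]
8. not p1, w1   [neg-implies-rule on 5]
9. p1, w1   [neg-implies-rule on 6]
10. not p2, w1   [neg-implies-rule on 6]
Accessibility: w0Rw1
Branch closes: p1 and not p1 both at w1.
All branches of the tableau close; one closing branch shown above.

No, unsatisfiable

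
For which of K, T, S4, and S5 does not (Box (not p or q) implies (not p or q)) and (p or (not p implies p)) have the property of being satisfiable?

K

K-tableau for the formula:
1. not (Box (not p or q) implies (not p or q)) and (p or (not p implies p)), u
2. not (Box (not p or q) implies (not p or q)), u
3. p or (not p implies p), u
4. Box (not p or q), u
5. not (not p or q), u
6. p, u
7. not q, u
8. not p implies p, u
Complete open branch: satisfiable in K.
T-tableau for the formula:
1. not (Box (not p or q) implies (not p or q)) and (p or (not p implies p)), u
2. not (Box (not p or q) implies (not p or q)), u
3. p or (not p implies p), u
4. Box (not p or q), u
5. not (not p or q), u
6. p, u
7. not q, u
8. not p or q, u
9. not p implies p, u
10. q, u
Accessibility: uRu
Branch closes: q and not q both at u.
Every branch closes (one shown): unsatisfiable in T, hence also in S4, S5 (every S4/S5-frame is a T-frame).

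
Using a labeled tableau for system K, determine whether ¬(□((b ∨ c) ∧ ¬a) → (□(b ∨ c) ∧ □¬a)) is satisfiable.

1. ¬(□((b ∨ c) ∧ ¬a) → (□(b ∨ c) ∧ □¬a)), w0
2. □((b ∨ c) ∧ ¬a), w0
3. ¬(□(b ∨ c) ∧ □¬a), w0
4. ¬□(b ∨ c), w0
5. ¬(b ∨ c), w1
6. ¬b, w1
7. ¬c, w1
8. (b ∨ c) ∧ ¬a, w1
9. b ∨ c, w1
10. ¬a, w1
11. c, w1
Accessibility: w0Rw1
Branch closes: c and ¬c both at w1.
All branches of the tableau close; one closing branch shown above.

No, unsatisfiable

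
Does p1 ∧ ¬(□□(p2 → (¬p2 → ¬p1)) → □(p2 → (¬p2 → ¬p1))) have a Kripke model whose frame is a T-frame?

1. p1 ∧ ¬(□□(p2 → (¬p2 → ¬p1)) → □(p2 → (¬p2 → ¬p1))), 0
2. p1, 0   [∧-rule on 1]
3. ¬(□□(p2 → (¬p2 → ¬p1)) → □(p2 → (¬p2 → ¬p1))), 0   [∧-rule on 1]
4. □□(p2 → (¬p2 → ¬p1)), 0   [¬→-rule on 3]
5. ¬□(p2 → (¬p2 → ¬p1)), 0   [¬→-rule on 3]
6. □(p2 → (¬p2 → ¬p1)), 0   [□-rule on 4 via 0R0]
7. p2 → (¬p2 → ¬p1), 0   [□-rule on 6 via 0R0]
8. ¬p2 → ¬p1, 0   [→-rule on 7 (branches; this branch)]
9. p2, 0   [→-rule on 8 (branches; this branch)]
10. ¬(p2 → (¬p2 → ¬p1)), 1   [¬□-rule on 5: fresh world 1, 0R1]
11. p2, 1   [¬→-rule on 10]
12. ¬(¬p2 → ¬p1), 1   [¬→-rule on 10]
13. ¬p2, 1   [¬→-rule on 12]
14. p1, 1   [¬→-rule on 12]
Accessibility: 0R0, 0R1, 1R1
Branch closes: p2 and ¬p2 both at 1.
All branches of the tableau close; one closing branch shown above.

No, unsatisfiable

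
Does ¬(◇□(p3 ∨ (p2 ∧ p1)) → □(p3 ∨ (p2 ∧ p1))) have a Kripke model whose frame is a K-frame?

1. ¬(◇□(p3 ∨ (p2 ∧ p1)) → □(p3 ∨ (p2 ∧ p1))), w0
2. ◇□(p3 ∨ (p2 ∧ p1)), w0
3. ¬□(p3 ∨ (p2 ∧ p1)), w0
4. □(p3 ∨ (p2 ∧ p1)), w1
5. ¬(p3 ∨ (p2 ∧ p1)), w2
6. ¬p3, w2
7. ¬(p2 ∧ p1), w2
8. ¬p1, w2
Accessibility: w0Rw1, w0Rw2

Yes, satisfiable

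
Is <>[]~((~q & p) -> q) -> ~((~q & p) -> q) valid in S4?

Tableau for the negation ~(<>[]~((~q & p) -> q) -> ~((~q & p) -> q)):
1. ~(<>[]~((~q & p) -> q) -> ~((~q & p) -> q)), 0
2. <>[]~((~q & p) -> q), 0   [~->-rule on 1]
3. (~q & p) -> q, 0   [~->-rule on 1]
4. q, 0   [->-rule on 3 (branches; this branch)]
5. []~((~q & p) -> q), 1   [<>-rule on 2: fresh world 1, 0R1]
6. ~((~q & p) -> q), 1   [[]-rule on 5 via 1R1]
7. ~q & p, 1   [~->-rule on 6]
8. ~q, 1   [~->-rule on 6]
9. p, 1   [&-rule on 7]
Accessibility: 0R0, 0R1, 1R1
The negation has an open branch (countermodel exists).

Not valid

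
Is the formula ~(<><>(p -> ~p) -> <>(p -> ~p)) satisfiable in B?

Satisfiable (open branch found)

1. ~(<><>(p -> ~p) -> <>(p -> ~p)), u
2. <><>(p -> ~p), u
3. ~<>(p -> ~p), u
4. ~(p -> ~p), u
5. p, u
6. <>(p -> ~p), v
7. ~(p -> ~p), v
8. p, v
9. p -> ~p, w
10. ~p, w
Accessibility: uRu, uRv, vRu, vRv, vRw, wRv, wRw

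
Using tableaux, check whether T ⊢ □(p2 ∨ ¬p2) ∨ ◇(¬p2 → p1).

Valid

Tableau for the negation ¬(□(p2 ∨ ¬p2) ∨ ◇(¬p2 → p1)):
1. ¬(□(p2 ∨ ¬p2) ∨ ◇(¬p2 → p1)), u
2. ¬□(p2 ∨ ¬p2), u   [¬∨-rule on 1]
3. ¬◇(¬p2 → p1), u   [¬∨-rule on 1]
4. ¬(¬p2 → p1), u   [¬◇-rule on 3 via uRu]
5. ¬p2, u   [¬→-rule on 4]
6. ¬p1, u   [¬→-rule on 4]
7. ¬(p2 ∨ ¬p2), v   [¬□-rule on 2: fresh world v, uRv]
8. ¬p2, v   [¬∨-rule on 7]
9. p2, v   [¬∨-rule on 7]
Accessibility: uRu, uRv, vRv
Branch closes: p2 and ¬p2 both at v.
Every branch of the negation's tableau closes; the branch above is one of them.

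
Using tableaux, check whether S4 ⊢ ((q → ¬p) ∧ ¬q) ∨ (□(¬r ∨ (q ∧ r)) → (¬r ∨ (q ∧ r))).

Tableau for the negation ¬(((q → ¬p) ∧ ¬q) ∨ (□(¬r ∨ (q ∧ r)) → (¬r ∨ (q ∧ r)))):
1. ¬(((q → ¬p) ∧ ¬q) ∨ (□(¬r ∨ (q ∧ r)) → (¬r ∨ (q ∧ r)))), u
2. ¬((q → ¬p) ∧ ¬q), u
3. ¬(□(¬r ∨ (q ∧ r)) → (¬r ∨ (q ∧ r))), u
4. □(¬r ∨ (q ∧ r)), u
5. ¬(¬r ∨ (q ∧ r)), u
6. r, u
7. ¬(q ∧ r), u
8. ¬r ∨ (q ∧ r), u
9. ¬(q → ¬p), u
10. q, u
11. p, u
12. ¬r, u
Accessibility: uRu
Branch closes: r and ¬r both at u.
All branches of the negation close; one closing branch shown above.

Yes, valid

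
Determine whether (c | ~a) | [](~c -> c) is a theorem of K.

Tableau for the negation ~((c | ~a) | [](~c -> c)):
1. ~((c | ~a) | [](~c -> c)), w0
2. ~(c | ~a), w0   [~|-rule on 1]
3. ~[](~c -> c), w0   [~|-rule on 1]
4. ~c, w0   [~|-rule on 2]
5. a, w0   [~|-rule on 2]
6. ~(~c -> c), w1   [~[]-rule on 3: fresh world w1, w0Rw1]
7. ~c, w1   [~->-rule on 6]
Accessibility: w0Rw1
The negation has an open branch (countermodel exists).

Invalid (countermodel exists)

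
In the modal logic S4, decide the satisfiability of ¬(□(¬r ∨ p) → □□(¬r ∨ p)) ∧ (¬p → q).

No, unsatisfiable

1. ¬(□(¬r ∨ p) → □□(¬r ∨ p)) ∧ (¬p → q), u
2. ¬(□(¬r ∨ p) → □□(¬r ∨ p)), u
3. ¬p → q, u
4. □(¬r ∨ p), u
5. ¬□□(¬r ∨ p), u
6. ¬r ∨ p, u
7. q, u
8. p, u
9. ¬□(¬r ∨ p), v
10. ¬r ∨ p, v
11. p, v
12. ¬(¬r ∨ p), w
13. r, w
14. ¬p, w
15. ¬r ∨ p, w
16. p, w
Accessibility: uRu, uRv, uRw, vRv, vRw, wRw
Branch closes: p and ¬p both at w.
Every branch closes; the branch above is one of them.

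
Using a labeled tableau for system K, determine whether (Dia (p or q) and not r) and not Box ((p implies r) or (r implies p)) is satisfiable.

Unsatisfiable

1. (Dia (p or q) and not r) and not Box ((p implies r) or (r implies p)), u
2. Dia (p or q) and not r, u
3. not Box ((p implies r) or (r implies p)), u
4. Dia (p or q), u
5. not r, u
6. not ((p implies r) or (r implies p)), v
7. not (p implies r), v
8. not (r implies p), v
9. p, v
10. not r, v
11. r, v
12. not p, v
Accessibility: uRv
Branch closes: r and not r both at v.
Every branch closes; the branch above is one of them.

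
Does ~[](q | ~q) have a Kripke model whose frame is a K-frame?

1. ~[](q | ~q), 0
2. ~(q | ~q), 1   [~[]-rule on 1: fresh world 1, 0R1]
3. ~q, 1   [~|-rule on 2]
4. q, 1   [~|-rule on 2]
Accessibility: 0R1
Branch closes: q and ~q both at 1.
Every branch closes; the branch above is one of them.

No, unsatisfiable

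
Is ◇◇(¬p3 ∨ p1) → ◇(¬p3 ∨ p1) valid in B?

Not valid

Tableau for the negation ¬(◇◇(¬p3 ∨ p1) → ◇(¬p3 ∨ p1)):
1. ¬(◇◇(¬p3 ∨ p1) → ◇(¬p3 ∨ p1)), u
2. ◇◇(¬p3 ∨ p1), u
3. ¬◇(¬p3 ∨ p1), u
4. ¬(¬p3 ∨ p1), u
5. p3, u
6. ¬p1, u
7. ◇(¬p3 ∨ p1), v
8. ¬(¬p3 ∨ p1), v
9. p3, v
10. ¬p1, v
11. ¬p3 ∨ p1, w
12. p1, w
Accessibility: uRu, uRv, vRu, vRv, vRw, wRv, wRw
The negation has an open branch (countermodel exists).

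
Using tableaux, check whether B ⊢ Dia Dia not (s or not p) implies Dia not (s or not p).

Tableau for the negation not (Dia Dia not (s or not p) implies Dia not (s or not p)):
1. not (Dia Dia not (s or not p) implies Dia not (s or not p)), w0
2. Dia Dia not (s or not p), w0
3. not Dia not (s or not p), w0
4. s or not p, w0
5. not p, w0
6. Dia not (s or not p), w1
7. s or not p, w1
8. not p, w1
9. not (s or not p), w2
10. not s, w2
11. p, w2
Accessibility: w0Rw0, w0Rw1, w1Rw0, w1Rw1, w1Rw2, w2Rw1, w2Rw2
The negation has an open branch (countermodel exists).

Invalid (countermodel exists)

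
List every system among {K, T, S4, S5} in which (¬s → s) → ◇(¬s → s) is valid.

T-tableau for the negation ¬((¬s → s) → ◇(¬s → s)):
1. ¬((¬s → s) → ◇(¬s → s)), 0
2. ¬s → s, 0   [¬→-rule on 1]
3. ¬◇(¬s → s), 0   [¬→-rule on 1]
4. ¬(¬s → s), 0   [¬◇-rule on 3 via 0R0]
5. ¬s, 0   [¬→-rule on 4]
6. s, 0   [→-rule on 2 (branches; this branch)]
Accessibility: 0R0
Branch closes: s and ¬s both at 0.
Every branch closes (one shown): valid in T, hence also in S4, S5 (every theorem of T is a theorem of S4 and S5).
K-tableau for the negation ¬((¬s → s) → ◇(¬s → s)):
1. ¬((¬s → s) → ◇(¬s → s)), 0
2. ¬s → s, 0   [¬→-rule on 1]
3. ¬◇(¬s → s), 0   [¬→-rule on 1]
4. s, 0   [→-rule on 2 (branches; this branch)]
Complete open branch: countermodel on a K-frame, so not valid in K.

T, S4, S5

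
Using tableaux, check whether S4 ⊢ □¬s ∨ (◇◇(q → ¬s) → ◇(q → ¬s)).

Yes, valid

Tableau for the negation ¬(□¬s ∨ (◇◇(q → ¬s) → ◇(q → ¬s))):
1. ¬(□¬s ∨ (◇◇(q → ¬s) → ◇(q → ¬s))), 0
2. ¬□¬s, 0
3. ¬(◇◇(q → ¬s) → ◇(q → ¬s)), 0
4. ◇◇(q → ¬s), 0
5. ¬◇(q → ¬s), 0
6. ¬(q → ¬s), 0
7. q, 0
8. s, 0
9. s, 1
10. ¬(q → ¬s), 1
11. q, 1
12. ◇(q → ¬s), 2
13. ¬(q → ¬s), 2
14. q, 2
15. s, 2
16. q → ¬s, 3
17. ¬(q → ¬s), 3
18. q, 3
19. s, 3
20. ¬s, 3
Accessibility: 0R0, 0R1, 0R2, 0R3, 1R1, 2R2, 2R3, 3R3
Branch closes: s and ¬s both at 3.
Every branch of the negation's tableau closes; the branch above is one of them.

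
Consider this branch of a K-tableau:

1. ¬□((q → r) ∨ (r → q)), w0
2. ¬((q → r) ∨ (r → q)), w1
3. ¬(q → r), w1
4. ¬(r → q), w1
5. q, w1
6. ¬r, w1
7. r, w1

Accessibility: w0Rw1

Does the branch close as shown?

Yes, closed

Both r and ¬r appear at w1.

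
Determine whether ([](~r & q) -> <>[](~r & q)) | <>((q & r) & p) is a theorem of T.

Valid in T

Tableau for the negation ~(([](~r & q) -> <>[](~r & q)) | <>((q & r) & p)):
1. ~(([](~r & q) -> <>[](~r & q)) | <>((q & r) & p)), u
2. ~([](~r & q) -> <>[](~r & q)), u
3. ~<>((q & r) & p), u
4. [](~r & q), u
5. ~<>[](~r & q), u
6. ~((q & r) & p), u
7. ~r & q, u
8. ~r, u
9. q, u
10. ~[](~r & q), u
11. ~(q & r), u
12. ~(~r & q), v
13. ~((q & r) & p), v
14. ~r & q, v
15. ~r, v
16. q, v
17. ~[](~r & q), v
18. ~q, v
Accessibility: uRu, uRv, vRv
Branch closes: q and ~q both at v.
All branches of the negation close; one closing branch shown above.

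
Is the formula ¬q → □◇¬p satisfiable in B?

1. ¬q → □◇¬p, w0
2. □◇¬p, w0
3. ◇¬p, w0
4. ¬p, w1
5. ◇¬p, w1
6. ¬p, w2
Accessibility: w0Rw0, w0Rw1, w1Rw0, w1Rw1, w1Rw2, w2Rw1, w2Rw2

Yes, satisfiable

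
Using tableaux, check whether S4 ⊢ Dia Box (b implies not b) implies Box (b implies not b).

Tableau for the negation not (Dia Box (b implies not b) implies Box (b implies not b)):
1. not (Dia Box (b implies not b) implies Box (b implies not b)), u
2. Dia Box (b implies not b), u
3. not Box (b implies not b), u
4. Box (b implies not b), v
5. b implies not b, v
6. not b, v
7. not (b implies not b), w
8. b, w
Accessibility: uRu, uRv, uRw, vRv, wRw
The negation has an open branch (countermodel exists).

No, not valid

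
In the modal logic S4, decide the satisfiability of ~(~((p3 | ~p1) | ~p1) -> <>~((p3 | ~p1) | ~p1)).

1. ~(~((p3 | ~p1) | ~p1) -> <>~((p3 | ~p1) | ~p1)), w0
2. ~((p3 | ~p1) | ~p1), w0   [~->-rule on 1]
3. ~<>~((p3 | ~p1) | ~p1), w0   [~->-rule on 1]
4. ~(p3 | ~p1), w0   [~|-rule on 2]
5. p1, w0   [~|-rule on 2]
6. ~p3, w0   [~|-rule on 4]
7. (p3 | ~p1) | ~p1, w0   [~<>-rule on 3 via w0Rw0]
8. p3 | ~p1, w0   [|-rule on 7 (branches; this branch)]
9. ~p1, w0   [|-rule on 8 (branches; this branch)]
Accessibility: w0Rw0
Branch closes: p1 and ~p1 both at w0.
(One branch shown.) All branches close.

Unsatisfiable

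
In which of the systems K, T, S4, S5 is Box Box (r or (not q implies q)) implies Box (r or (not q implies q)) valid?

T, S4, S5

T-tableau for the negation not (Box Box (r or (not q implies q)) implies Box (r or (not q implies q))):
1. not (Box Box (r or (not q implies q)) implies Box (r or (not q implies q))), u
2. Box Box (r or (not q implies q)), u
3. not Box (r or (not q implies q)), u
4. Box (r or (not q implies q)), u
5. r or (not q implies q), u
6. not q implies q, u
7. q, u
8. not (r or (not q implies q)), v
9. not r, v
10. not (not q implies q), v
11. not q, v
12. Box (r or (not q implies q)), v
13. r or (not q implies q), v
14. not q implies q, v
15. q, v
Accessibility: uRu, uRv, vRv
Branch closes: q and not q both at v.
Every branch closes (one shown): valid in T, hence also in S4, S5 (every theorem of T is a theorem of S4 and S5).
K-tableau for the negation not (Box Box (r or (not q implies q)) implies Box (r or (not q implies q))):
1. not (Box Box (r or (not q implies q)) implies Box (r or (not q implies q))), u
2. Box Box (r or (not q implies q)), u
3. not Box (r or (not q implies q)), u
4. not (r or (not q implies q)), v
5. not r, v
6. not (not q implies q), v
7. not q, v
8. Box (r or (not q implies q)), v
Accessibility: uRv
Complete open branch: countermodel on a K-frame, so not valid in K.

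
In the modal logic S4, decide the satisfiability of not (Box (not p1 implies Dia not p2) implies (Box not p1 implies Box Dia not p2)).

No, unsatisfiable

1. not (Box (not p1 implies Dia not p2) implies (Box not p1 implies Box Dia not p2)), w0
2. Box (not p1 implies Dia not p2), w0
3. not (Box not p1 implies Box Dia not p2), w0
4. Box not p1, w0
5. not Box Dia not p2, w0
6. not p1 implies Dia not p2, w0
7. not p1, w0
8. Dia not p2, w0
9. not Dia not p2, w1
10. not p1 implies Dia not p2, w1
11. not p1, w1
12. p2, w1
13. Dia not p2, w1
14. not p2, w2
15. not p1 implies Dia not p2, w2
16. not p1, w2
17. Dia not p2, w2
18. not p2, w3
19. not p1 implies Dia not p2, w3
20. not p1, w3
21. p2, w3
Accessibility: w0Rw0, w0Rw1, w0Rw2, w0Rw3, w1Rw1, w1Rw3, w2Rw2, w3Rw3
Branch closes: p2 and not p2 both at w3.
(One branch shown.) All branches close.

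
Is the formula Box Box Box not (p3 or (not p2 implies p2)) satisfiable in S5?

Satisfiable

1. Box Box Box not (p3 or (not p2 implies p2)), u
2. Box Box not (p3 or (not p2 implies p2)), u   [Box-rule on 1 via uRu]
3. Box not (p3 or (not p2 implies p2)), u   [Box-rule on 2 via uRu]
4. not (p3 or (not p2 implies p2)), u   [Box-rule on 3 via uRu]
5. not p3, u   [neg-or-rule on 4]
6. not (not p2 implies p2), u   [neg-or-rule on 4]
7. not p2, u   [neg-implies-rule on 6]
Accessibility: uRu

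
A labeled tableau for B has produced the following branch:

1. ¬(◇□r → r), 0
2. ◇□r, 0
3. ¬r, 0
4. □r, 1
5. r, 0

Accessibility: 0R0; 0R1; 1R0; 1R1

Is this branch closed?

Both r and ¬r appear at 0.

Yes, closed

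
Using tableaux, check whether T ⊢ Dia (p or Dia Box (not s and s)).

Tableau for the negation not Dia (p or Dia Box (not s and s)):
1. not Dia (p or Dia Box (not s and s)), u
2. not (p or Dia Box (not s and s)), u
3. not p, u
4. not Dia Box (not s and s), u
5. not Box (not s and s), u
6. not (not s and s), v
7. not (p or Dia Box (not s and s)), v
8. not p, v
9. not Dia Box (not s and s), v
10. not Box (not s and s), v
11. not s, v
12. not (not s and s), w
13. not Box (not s and s), w
14. not s, w
15. not (not s and s), x
16. not s, x
Accessibility: uRu, uRv, vRv, vRw, wRw, wRx, xRx
The negation has an open branch (countermodel exists).

No, not valid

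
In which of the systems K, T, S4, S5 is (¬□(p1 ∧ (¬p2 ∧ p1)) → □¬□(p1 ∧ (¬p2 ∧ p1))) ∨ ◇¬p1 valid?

S5

S4-tableau for the negation ¬((¬□(p1 ∧ (¬p2 ∧ p1)) → □¬□(p1 ∧ (¬p2 ∧ p1))) ∨ ◇¬p1):
1. ¬((¬□(p1 ∧ (¬p2 ∧ p1)) → □¬□(p1 ∧ (¬p2 ∧ p1))) ∨ ◇¬p1), 0
2. ¬(¬□(p1 ∧ (¬p2 ∧ p1)) → □¬□(p1 ∧ (¬p2 ∧ p1))), 0   [¬∨-rule on 1]
3. ¬◇¬p1, 0   [¬∨-rule on 1]
4. ¬□(p1 ∧ (¬p2 ∧ p1)), 0   [¬→-rule on 2]
5. ¬□¬□(p1 ∧ (¬p2 ∧ p1)), 0   [¬→-rule on 2]
6. p1, 0   [¬◇-rule on 3 via 0R0]
7. ¬(p1 ∧ (¬p2 ∧ p1)), 1   [¬□-rule on 4: fresh world 1, 0R1]
8. p1, 1   [¬◇-rule on 3 via 0R1]
9. ¬(¬p2 ∧ p1), 1   [¬∧-rule on 7 (branches; this branch)]
10. p2, 1   [¬∧-rule on 9 (branches; this branch)]
11. □(p1 ∧ (¬p2 ∧ p1)), 2   [¬□-rule on 5: fresh world 2, 0R2]
12. p1, 2   [¬◇-rule on 3 via 0R2]
13. p1 ∧ (¬p2 ∧ p1), 2   [□-rule on 11 via 2R2]
14. ¬p2 ∧ p1, 2   [∧-rule on 13]
15. ¬p2, 2   [∧-rule on 14]
Accessibility: 0R0, 0R1, 0R2, 1R1, 2R2
Complete open branch: countermodel on an S4-frame, so not valid in S4, nor in K, T (the same frame is also a K-frame and a T-frame).
S5-tableau for the negation ¬((¬□(p1 ∧ (¬p2 ∧ p1)) → □¬□(p1 ∧ (¬p2 ∧ p1))) ∨ ◇¬p1):
1. ¬((¬□(p1 ∧ (¬p2 ∧ p1)) → □¬□(p1 ∧ (¬p2 ∧ p1))) ∨ ◇¬p1), 0
2. ¬(¬□(p1 ∧ (¬p2 ∧ p1)) → □¬□(p1 ∧ (¬p2 ∧ p1))), 0   [¬∨-rule on 1]
3. ¬◇¬p1, 0   [¬∨-rule on 1]
4. ¬□(p1 ∧ (¬p2 ∧ p1)), 0   [¬→-rule on 2]
5. ¬□¬□(p1 ∧ (¬p2 ∧ p1)), 0   [¬→-rule on 2]
6. p1, 0   [¬◇-rule on 3 via 0R0]
7. ¬(p1 ∧ (¬p2 ∧ p1)), 1   [¬□-rule on 4: fresh world 1, 0R1]
8. p1, 1   [¬◇-rule on 3 via 0R1]
9. ¬(¬p2 ∧ p1), 1   [¬∧-rule on 7 (branches; this branch)]
10. p2, 1   [¬∧-rule on 9 (branches; this branch)]
11. □(p1 ∧ (¬p2 ∧ p1)), 2   [¬□-rule on 5: fresh world 2, 0R2]
12. p1, 2   [¬◇-rule on 3 via 0R2]
13. p1 ∧ (¬p2 ∧ p1), 0   [□-rule on 11 via 2R0]
14. ¬p2 ∧ p1, 0   [∧-rule on 13]
15. ¬p2, 0   [∧-rule on 14]
16. p1 ∧ (¬p2 ∧ p1), 1   [□-rule on 11 via 2R1]
17. ¬p2 ∧ p1, 1   [∧-rule on 16]
18. ¬p2, 1   [∧-rule on 17]
Accessibility: 0R0, 0R1, 0R2, 1R0, 1R1, 1R2, 2R0, 2R1, 2R2
Branch closes: p2 and ¬p2 both at 1.
Every branch closes (one shown): valid in S5.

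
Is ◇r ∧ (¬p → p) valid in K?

Tableau for the negation ¬(◇r ∧ (¬p → p)):
1. ¬(◇r ∧ (¬p → p)), 0
2. ¬(¬p → p), 0
3. ¬p, 0
The negation has an open branch (countermodel exists).

Not valid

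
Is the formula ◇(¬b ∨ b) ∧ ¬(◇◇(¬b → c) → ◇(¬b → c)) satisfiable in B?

1. ◇(¬b ∨ b) ∧ ¬(◇◇(¬b → c) → ◇(¬b → c)), u
2. ◇(¬b ∨ b), u   [∧-rule on 1]
3. ¬(◇◇(¬b → c) → ◇(¬b → c)), u   [∧-rule on 1]
4. ◇◇(¬b → c), u   [¬→-rule on 3]
5. ¬◇(¬b → c), u   [¬→-rule on 3]
6. ¬(¬b → c), u   [¬◇-rule on 5 via uRu]
7. ¬b, u   [¬→-rule on 6]
8. ¬c, u   [¬→-rule on 6]
9. ¬b ∨ b, v   [◇-rule on 2: fresh world v, uRv]
10. ¬(¬b → c), v   [¬◇-rule on 5 via uRv]
11. ¬b, v   [¬→-rule on 10]
12. ¬c, v   [¬→-rule on 10]
13. ◇(¬b → c), w   [◇-rule on 4: fresh world w, uRw]
14. ¬(¬b → c), w   [¬◇-rule on 5 via uRw]
15. ¬b, w   [¬→-rule on 14]
16. ¬c, w   [¬→-rule on 14]
17. ¬b → c, x   [◇-rule on 13: fresh world x, wRx]
18. c, x   [→-rule on 17 (branches; this branch)]
Accessibility: uRu, uRv, uRw, vRu, vRv, wRu, wRw, wRx, xRw, xRx

Satisfiable (open branch found)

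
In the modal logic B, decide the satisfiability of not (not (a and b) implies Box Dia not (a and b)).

Unsatisfiable (every branch closes)

1. not (not (a and b) implies Box Dia not (a and b)), 0
2. not (a and b), 0
3. not Box Dia not (a and b), 0
4. not b, 0
5. not Dia not (a and b), 1
6. a and b, 0
7. a, 0
8. b, 0
Accessibility: 0R0, 0R1, 1R0, 1R1
Branch closes: b and not b both at 0.
All branches of the tableau close; one closing branch shown above.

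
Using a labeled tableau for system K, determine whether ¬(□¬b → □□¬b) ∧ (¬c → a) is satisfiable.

Satisfiable (open branch found)

1. ¬(□¬b → □□¬b) ∧ (¬c → a), 0
2. ¬(□¬b → □□¬b), 0
3. ¬c → a, 0
4. □¬b, 0
5. ¬□□¬b, 0
6. a, 0
7. ¬□¬b, 1
8. ¬b, 1
9. b, 2
Accessibility: 0R1, 1R2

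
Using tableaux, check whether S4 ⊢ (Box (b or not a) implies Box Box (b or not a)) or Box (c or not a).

Tableau for the negation not ((Box (b or not a) implies Box Box (b or not a)) or Box (c or not a)):
1. not ((Box (b or not a) implies Box Box (b or not a)) or Box (c or not a)), u
2. not (Box (b or not a) implies Box Box (b or not a)), u
3. not Box (c or not a), u
4. Box (b or not a), u
5. not Box Box (b or not a), u
6. b or not a, u
7. not a, u
8. not (c or not a), v
9. not c, v
10. a, v
11. b or not a, v
12. b, v
13. not Box (b or not a), w
14. b or not a, w
15. not a, w
16. not (b or not a), x
17. not b, x
18. a, x
19. b or not a, x
20. not a, x
Accessibility: uRu, uRv, uRw, uRx, vRv, wRw, wRx, xRx
Branch closes: a and not a both at x.
Every branch of the negation's tableau closes; the branch above is one of them.

Valid in S4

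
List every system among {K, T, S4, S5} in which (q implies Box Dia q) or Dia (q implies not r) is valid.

T, S4, S5

K-tableau for the negation not ((q implies Box Dia q) or Dia (q implies not r)):
1. not ((q implies Box Dia q) or Dia (q implies not r)), w0
2. not (q implies Box Dia q), w0   [neg-or-rule on 1]
3. not Dia (q implies not r), w0   [neg-or-rule on 1]
4. q, w0   [neg-implies-rule on 2]
5. not Box Dia q, w0   [neg-implies-rule on 2]
6. not Dia q, w1   [neg-Box-rule on 5: fresh world w1, w0Rw1]
7. not (q implies not r), w1   [neg-Dia-rule on 3 via w0Rw1]
8. q, w1   [neg-implies-rule on 7]
9. r, w1   [neg-implies-rule on 7]
Accessibility: w0Rw1
Complete open branch: countermodel on a K-frame, so not valid in K.
T-tableau for the negation not ((q implies Box Dia q) or Dia (q implies not r)):
1. not ((q implies Box Dia q) or Dia (q implies not r)), w0
2. not (q implies Box Dia q), w0   [neg-or-rule on 1]
3. not Dia (q implies not r), w0   [neg-or-rule on 1]
4. q, w0   [neg-implies-rule on 2]
5. not Box Dia q, w0   [neg-implies-rule on 2]
6. not (q implies not r), w0   [neg-Dia-rule on 3 via w0Rw0]
7. r, w0   [neg-implies-rule on 6]
8. not Dia q, w1   [neg-Box-rule on 5: fresh world w1, w0Rw1]
9. not (q implies not r), w1   [neg-Dia-rule on 3 via w0Rw1]
10. q, w1   [neg-implies-rule on 9]
11. r, w1   [neg-implies-rule on 9]
12. not q, w1   [neg-Dia-rule on 8 via w1Rw1]
Accessibility: w0Rw0, w0Rw1, w1Rw1
Branch closes: q and not q both at w1.
Every branch closes (one shown): valid in T, hence also in S4, S5 (every theorem of T is a theorem of S4 and S5).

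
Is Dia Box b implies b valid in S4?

Tableau for the negation not (Dia Box b implies b):
1. not (Dia Box b implies b), u
2. Dia Box b, u   [neg-implies-rule on 1]
3. not b, u   [neg-implies-rule on 1]
4. Box b, v   [Dia-rule on 2: fresh world v, uRv]
5. b, v   [Box-rule on 4 via vRv]
Accessibility: uRu, uRv, vRv
The negation has an open branch (countermodel exists).

Not valid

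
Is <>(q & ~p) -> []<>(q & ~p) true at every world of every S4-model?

No, not valid

Tableau for the negation ~(<>(q & ~p) -> []<>(q & ~p)):
1. ~(<>(q & ~p) -> []<>(q & ~p)), 0
2. <>(q & ~p), 0
3. ~[]<>(q & ~p), 0
4. q & ~p, 1
5. q, 1
6. ~p, 1
7. ~<>(q & ~p), 2
8. ~(q & ~p), 2
9. p, 2
Accessibility: 0R0, 0R1, 0R2, 1R1, 2R2
The negation has an open branch (countermodel exists).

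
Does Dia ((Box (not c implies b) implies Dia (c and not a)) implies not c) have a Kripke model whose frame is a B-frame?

Satisfiable (open branch found)

1. Dia ((Box (not c implies b) implies Dia (c and not a)) implies not c), 0
2. (Box (not c implies b) implies Dia (c and not a)) implies not c, 1
3. not c, 1
Accessibility: 0R0, 0R1, 1R0, 1R1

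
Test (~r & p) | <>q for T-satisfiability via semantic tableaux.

1. (~r & p) | <>q, w0
2. <>q, w0
3. q, w1
Accessibility: w0Rw0, w0Rw1, w1Rw1

Satisfiable (open branch found)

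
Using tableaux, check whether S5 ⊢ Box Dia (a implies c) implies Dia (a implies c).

Tableau for the negation not (Box Dia (a implies c) implies Dia (a implies c)):
1. not (Box Dia (a implies c) implies Dia (a implies c)), 0
2. Box Dia (a implies c), 0
3. not Dia (a implies c), 0
4. Dia (a implies c), 0
5. not (a implies c), 0
6. a, 0
7. not c, 0
8. a implies c, 1
9. Dia (a implies c), 1
10. not (a implies c), 1
11. a, 1
12. not c, 1
13. c, 1
Accessibility: 0R0, 0R1, 1R0, 1R1
Branch closes: c and not c both at 1.
All branches of the negation close; one closing branch shown above.

Valid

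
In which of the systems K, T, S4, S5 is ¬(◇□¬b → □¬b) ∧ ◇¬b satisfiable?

S5-tableau for the formula:
1. ¬(◇□¬b → □¬b) ∧ ◇¬b, 0
2. ¬(◇□¬b → □¬b), 0
3. ◇¬b, 0
4. ◇□¬b, 0
5. ¬□¬b, 0
6. ¬b, 1
7. □¬b, 2
8. ¬b, 0
9. ¬b, 2
10. b, 3
11. ¬b, 3
Accessibility: 0R0, 0R1, 0R2, 0R3, 1R0, 1R1, 1R2, 1R3, 2R0, 2R1, 2R2, 2R3, 3R0, 3R1, 3R2, 3R3
Branch closes: b and ¬b both at 3.
Every branch closes (one shown): unsatisfiable in S5.
S4-tableau for the formula:
1. ¬(◇□¬b → □¬b) ∧ ◇¬b, 0
2. ¬(◇□¬b → □¬b), 0
3. ◇¬b, 0
4. ◇□¬b, 0
5. ¬□¬b, 0
6. ¬b, 1
7. □¬b, 2
8. ¬b, 2
9. b, 3
Accessibility: 0R0, 0R1, 0R2, 0R3, 1R1, 2R2, 3R3
Complete open branch: satisfiable in S4, hence also in K, T (this S4-model is also a K-model and a T-model).

K, T, S4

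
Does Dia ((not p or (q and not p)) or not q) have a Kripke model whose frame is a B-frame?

Yes, satisfiable

1. Dia ((not p or (q and not p)) or not q), w0
2. (not p or (q and not p)) or not q, w1   [Dia-rule on 1: fresh world w1, w0Rw1]
3. not q, w1   [or-rule on 2 (branches; this branch)]
Accessibility: w0Rw0, w0Rw1, w1Rw0, w1Rw1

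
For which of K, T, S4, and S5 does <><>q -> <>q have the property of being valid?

S4, S5

S4-tableau for the negation ~(<><>q -> <>q):
1. ~(<><>q -> <>q), u
2. <><>q, u
3. ~<>q, u
4. ~q, u
5. <>q, v
6. ~q, v
7. q, w
8. ~q, w
Accessibility: uRu, uRv, uRw, vRv, vRw, wRw
Branch closes: q and ~q both at w.
Every branch closes (one shown): valid in S4, hence also in S5 (every theorem of S4 is a theorem of S5).
T-tableau for the negation ~(<><>q -> <>q):
1. ~(<><>q -> <>q), u
2. <><>q, u
3. ~<>q, u
4. ~q, u
5. <>q, v
6. ~q, v
7. q, w
Accessibility: uRu, uRv, vRv, vRw, wRw
Complete open branch: countermodel on a T-frame, so not valid in T, nor in K (the same frame is also a K-frame).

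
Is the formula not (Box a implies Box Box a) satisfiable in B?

Satisfiable

1. not (Box a implies Box Box a), w0
2. Box a, w0   [neg-implies-rule on 1]
3. not Box Box a, w0   [neg-implies-rule on 1]
4. a, w0   [Box-rule on 2 via w0Rw0]
5. not Box a, w1   [neg-Box-rule on 3: fresh world w1, w0Rw1]
6. a, w1   [Box-rule on 2 via w0Rw1]
7. not a, w2   [neg-Box-rule on 5: fresh world w2, w1Rw2]
Accessibility: w0Rw0, w0Rw1, w1Rw0, w1Rw1, w1Rw2, w2Rw1, w2Rw2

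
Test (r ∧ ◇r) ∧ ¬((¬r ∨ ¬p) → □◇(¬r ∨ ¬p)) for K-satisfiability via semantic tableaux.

1. (r ∧ ◇r) ∧ ¬((¬r ∨ ¬p) → □◇(¬r ∨ ¬p)), w0
2. r ∧ ◇r, w0
3. ¬((¬r ∨ ¬p) → □◇(¬r ∨ ¬p)), w0
4. r, w0
5. ◇r, w0
6. ¬r ∨ ¬p, w0
7. ¬□◇(¬r ∨ ¬p), w0
8. ¬p, w0
9. r, w1
10. ¬◇(¬r ∨ ¬p), w2
Accessibility: w0Rw1, w0Rw2

Satisfiable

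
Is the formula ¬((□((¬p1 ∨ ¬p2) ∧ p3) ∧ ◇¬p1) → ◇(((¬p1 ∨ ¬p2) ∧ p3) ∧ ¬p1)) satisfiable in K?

1. ¬((□((¬p1 ∨ ¬p2) ∧ p3) ∧ ◇¬p1) → ◇(((¬p1 ∨ ¬p2) ∧ p3) ∧ ¬p1)), 0
2. □((¬p1 ∨ ¬p2) ∧ p3) ∧ ◇¬p1, 0
3. ¬◇(((¬p1 ∨ ¬p2) ∧ p3) ∧ ¬p1), 0
4. □((¬p1 ∨ ¬p2) ∧ p3), 0
5. ◇¬p1, 0
6. ¬p1, 1
7. ¬(((¬p1 ∨ ¬p2) ∧ p3) ∧ ¬p1), 1
8. (¬p1 ∨ ¬p2) ∧ p3, 1
9. ¬p1 ∨ ¬p2, 1
10. p3, 1
11. ¬((¬p1 ∨ ¬p2) ∧ p3), 1
12. ¬p2, 1
13. ¬(¬p1 ∨ ¬p2), 1
14. p1, 1
15. p2, 1
Accessibility: 0R1
Branch closes: p1 and ¬p1 both at 1.
Every branch closes; the branch above is one of them.

Unsatisfiable (every branch closes)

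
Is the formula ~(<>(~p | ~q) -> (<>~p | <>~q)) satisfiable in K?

Unsatisfiable (every branch closes)

1. ~(<>(~p | ~q) -> (<>~p | <>~q)), w0
2. <>(~p | ~q), w0
3. ~(<>~p | <>~q), w0
4. ~<>~p, w0
5. ~<>~q, w0
6. ~p | ~q, w1
7. p, w1
8. q, w1
9. ~q, w1
Accessibility: w0Rw1
Branch closes: q and ~q both at w1.
(One branch shown.) All branches close.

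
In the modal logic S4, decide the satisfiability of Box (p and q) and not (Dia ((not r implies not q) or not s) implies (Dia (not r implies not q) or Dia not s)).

Unsatisfiable

1. Box (p and q) and not (Dia ((not r implies not q) or not s) implies (Dia (not r implies not q) or Dia not s)), w0
2. Box (p and q), w0   [and-rule on 1]
3. not (Dia ((not r implies not q) or not s) implies (Dia (not r implies not q) or Dia not s)), w0   [and-rule on 1]
4. Dia ((not r implies not q) or not s), w0   [neg-implies-rule on 3]
5. not (Dia (not r implies not q) or Dia not s), w0   [neg-implies-rule on 3]
6. not Dia (not r implies not q), w0   [neg-or-rule on 5]
7. not Dia not s, w0   [neg-or-rule on 5]
8. p and q, w0   [Box-rule on 2 via w0Rw0]
9. p, w0   [and-rule on 8]
10. q, w0   [and-rule on 8]
11. not (not r implies not q), w0   [neg-Dia-rule on 6 via w0Rw0]
12. not r, w0   [neg-implies-rule on 11]
13. s, w0   [neg-Dia-rule on 7 via w0Rw0]
14. (not r implies not q) or not s, w1   [Dia-rule on 4: fresh world w1, w0Rw1]
15. p and q, w1   [Box-rule on 2 via w0Rw1]
16. p, w1   [and-rule on 15]
17. q, w1   [and-rule on 15]
18. not (not r implies not q), w1   [neg-Dia-rule on 6 via w0Rw1]
19. not r, w1   [neg-implies-rule on 18]
20. s, w1   [neg-Dia-rule on 7 via w0Rw1]
21. not r implies not q, w1   [or-rule on 14 (branches; this branch)]
22. not q, w1   [implies-rule on 21 (branches; this branch)]
Accessibility: w0Rw0, w0Rw1, w1Rw1
Branch closes: q and not q both at w1.
(One branch shown.) All branches close.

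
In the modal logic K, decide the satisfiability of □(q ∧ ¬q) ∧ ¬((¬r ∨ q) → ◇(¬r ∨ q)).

Yes, satisfiable

1. □(q ∧ ¬q) ∧ ¬((¬r ∨ q) → ◇(¬r ∨ q)), w0
2. □(q ∧ ¬q), w0
3. ¬((¬r ∨ q) → ◇(¬r ∨ q)), w0
4. ¬r ∨ q, w0
5. ¬◇(¬r ∨ q), w0
6. q, w0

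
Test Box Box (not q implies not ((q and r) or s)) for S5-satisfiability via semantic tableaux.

Yes, satisfiable

1. Box Box (not q implies not ((q and r) or s)), 0
2. Box (not q implies not ((q and r) or s)), 0   [Box-rule on 1 via 0R0]
3. not q implies not ((q and r) or s), 0   [Box-rule on 2 via 0R0]
4. not ((q and r) or s), 0   [implies-rule on 3 (branches; this branch)]
5. not (q and r), 0   [neg-or-rule on 4]
6. not s, 0   [neg-or-rule on 4]
7. not r, 0   [neg-and-rule on 5 (branches; this branch)]
Accessibility: 0R0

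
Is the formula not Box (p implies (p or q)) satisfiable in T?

Unsatisfiable (every branch closes)

1. not Box (p implies (p or q)), w0
2. not (p implies (p or q)), w1
3. p, w1
4. not (p or q), w1
5. not p, w1
6. not q, w1
Accessibility: w0Rw0, w0Rw1, w1Rw1
Branch closes: p and not p both at w1.
Every branch closes; the branch above is one of them.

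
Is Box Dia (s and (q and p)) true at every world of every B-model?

Tableau for the negation not Box Dia (s and (q and p)):
1. not Box Dia (s and (q and p)), u
2. not Dia (s and (q and p)), v
3. not (s and (q and p)), u
4. not (s and (q and p)), v
5. not (q and p), u
6. not (q and p), v
7. not p, u
8. not p, v
Accessibility: uRu, uRv, vRu, vRv
The negation has an open branch (countermodel exists).

Invalid (countermodel exists)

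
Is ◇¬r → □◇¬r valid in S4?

Tableau for the negation ¬(◇¬r → □◇¬r):
1. ¬(◇¬r → □◇¬r), 0
2. ◇¬r, 0
3. ¬□◇¬r, 0
4. ¬r, 1
5. ¬◇¬r, 2
6. r, 2
Accessibility: 0R0, 0R1, 0R2, 1R1, 2R2
The negation has an open branch (countermodel exists).

No, not valid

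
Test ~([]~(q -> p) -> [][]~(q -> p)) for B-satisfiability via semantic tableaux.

1. ~([]~(q -> p) -> [][]~(q -> p)), 0
2. []~(q -> p), 0   [~->-rule on 1]
3. ~[][]~(q -> p), 0   [~->-rule on 1]
4. ~(q -> p), 0   [[]-rule on 2 via 0R0]
5. q, 0   [~->-rule on 4]
6. ~p, 0   [~->-rule on 4]
7. ~[]~(q -> p), 1   [~[]-rule on 3: fresh world 1, 0R1]
8. ~(q -> p), 1   [[]-rule on 2 via 0R1]
9. q, 1   [~->-rule on 8]
10. ~p, 1   [~->-rule on 8]
11. q -> p, 2   [~[]-rule on 7: fresh world 2, 1R2]
12. p, 2   [->-rule on 11 (branches; this branch)]
Accessibility: 0R0, 0R1, 1R0, 1R1, 1R2, 2R1, 2R2

Satisfiable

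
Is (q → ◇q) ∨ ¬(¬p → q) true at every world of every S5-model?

Tableau for the negation ¬((q → ◇q) ∨ ¬(¬p → q)):
1. ¬((q → ◇q) ∨ ¬(¬p → q)), u
2. ¬(q → ◇q), u
3. ¬p → q, u
4. q, u
5. ¬◇q, u
6. ¬q, u
Accessibility: uRu
Branch closes: q and ¬q both at u.
Every branch of the negation's tableau closes; the branch above is one of them.

Valid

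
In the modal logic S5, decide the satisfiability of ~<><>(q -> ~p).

Satisfiable

1. ~<><>(q -> ~p), 0
2. ~<>(q -> ~p), 0
3. ~(q -> ~p), 0
4. q, 0
5. p, 0
Accessibility: 0R0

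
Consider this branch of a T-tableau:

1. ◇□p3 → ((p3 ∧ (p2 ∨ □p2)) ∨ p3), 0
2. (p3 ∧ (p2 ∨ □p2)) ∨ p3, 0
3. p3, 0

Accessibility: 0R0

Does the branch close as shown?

There is no literal clash: for every atom and world, at most one sign appears.

Not closed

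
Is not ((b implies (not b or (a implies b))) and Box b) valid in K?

Tableau for the negation (b implies (not b or (a implies b))) and Box b:
1. (b implies (not b or (a implies b))) and Box b, u
2. b implies (not b or (a implies b)), u
3. Box b, u
4. not b or (a implies b), u
5. a implies b, u
6. b, u
The negation has an open branch (countermodel exists).

No, not valid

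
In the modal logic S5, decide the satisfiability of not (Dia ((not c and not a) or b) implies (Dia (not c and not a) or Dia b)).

Unsatisfiable (every branch closes)

1. not (Dia ((not c and not a) or b) implies (Dia (not c and not a) or Dia b)), 0
2. Dia ((not c and not a) or b), 0   [neg-implies-rule on 1]
3. not (Dia (not c and not a) or Dia b), 0   [neg-implies-rule on 1]
4. not Dia (not c and not a), 0   [neg-or-rule on 3]
5. not Dia b, 0   [neg-or-rule on 3]
6. not (not c and not a), 0   [neg-Dia-rule on 4 via 0R0]
7. not b, 0   [neg-Dia-rule on 5 via 0R0]
8. a, 0   [neg-and-rule on 6 (branches; this branch)]
9. (not c and not a) or b, 1   [Dia-rule on 2: fresh world 1, 0R1]
10. not (not c and not a), 1   [neg-Dia-rule on 4 via 0R1]
11. not b, 1   [neg-Dia-rule on 5 via 0R1]
12. not c and not a, 1   [or-rule on 9 (branches; this branch)]
13. not c, 1   [and-rule on 12]
14. not a, 1   [and-rule on 12]
15. a, 1   [neg-and-rule on 10 (branches; this branch)]
Accessibility: 0R0, 0R1, 1R0, 1R1
Branch closes: a and not a both at 1.
Every branch closes; the branch above is one of them.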